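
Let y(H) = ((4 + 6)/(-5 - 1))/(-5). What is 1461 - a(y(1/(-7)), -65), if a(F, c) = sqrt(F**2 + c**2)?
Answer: 1461 - sqrt(38026)/3 ≈ 1396.0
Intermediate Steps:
y(H) = 1/3 (y(H) = (10/(-6))*(-1/5) = (10*(-1/6))*(-1/5) = -5/3*(-1/5) = 1/3)
1461 - a(y(1/(-7)), -65) = 1461 - sqrt((1/3)**2 + (-65)**2) = 1461 - sqrt(1/9 + 4225) = 1461 - sqrt(38026/9) = 1461 - sqrt(38026)/3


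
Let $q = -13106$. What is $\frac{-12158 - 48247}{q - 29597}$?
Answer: $\frac{60405}{42703} \approx 1.4145$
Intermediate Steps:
$\frac{-12158 - 48247}{q - 29597} = \frac{-12158 - 48247}{-13106 - 29597} = - \frac{60405}{-42703} = \left(-60405\right) \left(- \frac{1}{42703}\right) = \frac{60405}{42703}$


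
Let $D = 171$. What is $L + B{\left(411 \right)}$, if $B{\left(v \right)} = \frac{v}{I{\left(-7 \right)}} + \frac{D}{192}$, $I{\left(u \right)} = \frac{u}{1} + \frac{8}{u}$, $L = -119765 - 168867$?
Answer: $- \frac{351036805}{1216} \approx -2.8868 \cdot 10^{5}$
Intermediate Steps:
$L = -288632$ ($L = -119765 - 168867 = -288632$)
$I{\left(u \right)} = u + \frac{8}{u}$ ($I{\left(u \right)} = u 1 + \frac{8}{u} = u + \frac{8}{u}$)
$B{\left(v \right)} = \frac{57}{64} - \frac{7 v}{57}$ ($B{\left(v \right)} = \frac{v}{-7 + \frac{8}{-7}} + \frac{171}{192} = \frac{v}{-7 + 8 \left(- \frac{1}{7}\right)} + 171 \cdot \frac{1}{192} = \frac{v}{-7 - \frac{8}{7}} + \frac{57}{64} = \frac{v}{- \frac{57}{7}} + \frac{57}{64} = v \left(- \frac{7}{57}\right) + \frac{57}{64} = - \frac{7 v}{57} + \frac{57}{64} = \frac{57}{64} - \frac{7 v}{57}$)
$L + B{\left(411 \right)} = -288632 + \left(\frac{57}{64} - \frac{959}{19}\right) = -288632 - \frac{60293}{1216} = - \frac{351036805}{1216}$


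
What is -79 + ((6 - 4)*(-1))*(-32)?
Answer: -15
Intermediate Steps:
-79 + ((6 - 4)*(-1))*(-32) = -79 + (2*(-1))*(-32) = -79 - 2*(-32) = -79 + 64 = -15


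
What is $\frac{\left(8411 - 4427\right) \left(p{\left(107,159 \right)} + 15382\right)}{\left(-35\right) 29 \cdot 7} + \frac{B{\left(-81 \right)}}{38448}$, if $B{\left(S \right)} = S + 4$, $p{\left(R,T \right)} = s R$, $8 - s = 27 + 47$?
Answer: $- \frac{254886357865}{54634608} \approx -4665.3$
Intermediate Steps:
$s = -66$ ($s = 8 - \left(27 + 47\right) = 8 - 74 = -66$)
$p{\left(R,T \right)} = - 66 R$
$B{\left(S \right)} = 4 + S$
$\frac{\left(8411 - 4427\right) \left(p{\left(107,159 \right)} + 15382\right)}{\left(-35\right) 29 \cdot 7} + \frac{B{\left(-81 \right)}}{38448} = \frac{\left(8411 - 4427\right) \left(\left(-66\right) 107 + 15382\right)}{\left(-35\right) 29 \cdot 7} + \frac{4 - 81}{38448} = \frac{3984 \left(-7062 + 15382\right)}{\left(-1015\right) 7} - \frac{77}{38448} = \frac{3984 \cdot 8320}{-7105} - \frac{77}{38448} = 33146880 \left(- \frac{1}{7105}\right) - \frac{77}{38448} = - \frac{6629376}{1421} - \frac{77}{38448} = - \frac{254886357865}{54634608}$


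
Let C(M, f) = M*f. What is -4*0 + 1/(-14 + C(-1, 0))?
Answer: -1/14 ≈ -0.071429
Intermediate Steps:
-4*0 + 1/(-14 + C(-1, 0)) = -4*0 + 1/(-14 - 1*0) = 0 + 1/(-14 + 0) = 0 + 1/(-14) = 0 - 1/14 = -1/14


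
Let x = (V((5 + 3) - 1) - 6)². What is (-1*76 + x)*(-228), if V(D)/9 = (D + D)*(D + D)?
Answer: -704631264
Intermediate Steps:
V(D) = 36*D² (V(D) = 9*((D + D)*(D + D)) = 9*((2*D)*(2*D)) = 9*(4*D²) = 36*D²)
x = 3090564 (x = (36*((5 + 3) - 1)² - 6)² = (36*(8 - 1)² - 6)² = (36*7² - 6)² = (36*49 - 6)² = (1764 - 6)² = 1758² = 3090564)
(-1*76 + x)*(-228) = (-1*76 + 3090564)*(-228) = (-76 + 3090564)*(-228) = 3090488*(-228) = -704631264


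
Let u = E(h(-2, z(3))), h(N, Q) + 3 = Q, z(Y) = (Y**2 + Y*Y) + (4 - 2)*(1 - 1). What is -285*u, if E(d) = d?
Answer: -4275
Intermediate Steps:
z(Y) = 2*Y**2 (z(Y) = (Y**2 + Y**2) + 2*0 = 2*Y**2 + 0 = 2*Y**2)
h(N, Q) = -3 + Q
u = 15 (u = -3 + 2*3**2 = -3 + 2*9 = -3 + 18 = 15)
-285*u = -285*15 = -4275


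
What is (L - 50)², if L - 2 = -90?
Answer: 19044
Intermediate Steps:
L = -88 (L = 2 - 90 = -88)
(L - 50)² = (-88 - 50)² = (-138)² = 19044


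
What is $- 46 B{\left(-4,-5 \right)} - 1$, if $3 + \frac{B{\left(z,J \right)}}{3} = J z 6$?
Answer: $-16147$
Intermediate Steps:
$B{\left(z,J \right)} = -9 + 18 J z$ ($B{\left(z,J \right)} = -9 + 3 J z 6 = -9 + 3 \cdot 6 J z = -9 + 18 J z$)
$- 46 B{\left(-4,-5 \right)} - 1 = - 46 \left(-9 + 18 \left(-5\right) \left(-4\right)\right) - 1 = - 46 \left(-9 + 360\right) - 1 = \left(-46\right) 351 - 1 = -16146 - 1 = -16147$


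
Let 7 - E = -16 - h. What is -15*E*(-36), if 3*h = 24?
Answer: 16740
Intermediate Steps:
h = 8 (h = (⅓)*24 = 8)
E = 31 (E = 7 - (-16 - 1*8) = 7 - (-16 - 8) = 7 - 1*(-24) = 7 + 24 = 31)
-15*E*(-36) = -15*31*(-36) = -465*(-36) = 16740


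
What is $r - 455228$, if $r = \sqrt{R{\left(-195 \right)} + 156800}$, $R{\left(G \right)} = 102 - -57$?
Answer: $-455228 + \sqrt{156959} \approx -4.5483 \cdot 10^{5}$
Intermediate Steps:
$R{\left(G \right)} = 159$ ($R{\left(G \right)} = 102 + 57 = 159$)
$r = \sqrt{156959}$ ($r = \sqrt{159 + 156800} = \sqrt{156959} \approx 396.18$)
$r - 455228 = \sqrt{156959} - 455228 = -455228 + \sqrt{156959}$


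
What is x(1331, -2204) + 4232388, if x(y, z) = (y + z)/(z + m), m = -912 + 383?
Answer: 3855705759/911 ≈ 4.2324e+6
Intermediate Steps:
m = -529
x(y, z) = (y + z)/(-529 + z) (x(y, z) = (y + z)/(z - 529) = (y + z)/(-529 + z))
x(1331, -2204) + 4232388 = (1331 - 2204)/(-529 - 2204) + 4232388 = -873/(-2733) + 4232388 = -1/2733*(-873) + 4232388 = 291/911 + 4232388 = 3855705759/911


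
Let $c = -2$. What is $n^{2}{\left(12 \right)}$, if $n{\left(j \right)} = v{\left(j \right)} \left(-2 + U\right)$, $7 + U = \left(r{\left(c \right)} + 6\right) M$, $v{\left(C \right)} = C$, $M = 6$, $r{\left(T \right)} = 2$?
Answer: $219024$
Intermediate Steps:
$U = 41$ ($U = -7 + \left(2 + 6\right) 6 = -7 + 8 \cdot 6 = -7 + 48 = 41$)
$n{\left(j \right)} = 39 j$ ($n{\left(j \right)} = j \left(-2 + 41\right) = j 39 = 39 j$)
$n^{2}{\left(12 \right)} = \left(39 \cdot 12\right)^{2} = 468^{2} = 219024$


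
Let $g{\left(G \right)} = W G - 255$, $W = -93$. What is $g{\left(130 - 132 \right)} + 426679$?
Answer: $426610$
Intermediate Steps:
$g{\left(G \right)} = -255 - 93 G$ ($g{\left(G \right)} = - 93 G - 255 = -255 - 93 G$)
$g{\left(130 - 132 \right)} + 426679 = \left(-255 - 93 \left(130 - 132\right)\right) + 426679 = \left(-255 - -186\right) + 426679 = \left(-255 + 186\right) + 426679 = -69 + 426679 = 426610$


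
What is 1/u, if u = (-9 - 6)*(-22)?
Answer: 1/330 ≈ 0.0030303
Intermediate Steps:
u = 330 (u = -15*(-22) = 330)
1/u = 1/330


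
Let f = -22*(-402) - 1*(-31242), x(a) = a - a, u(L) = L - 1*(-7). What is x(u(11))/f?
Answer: 0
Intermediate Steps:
u(L) = 7 + L (u(L) = L + 7 = 7 + L)
x(a) = 0
f = 40086 (f = 8844 + 31242 = 40086)
x(u(11))/f = 0/40086 = 0*(1/40086) = 0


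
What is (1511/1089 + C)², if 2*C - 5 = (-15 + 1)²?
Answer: 49244491921/4743684 ≈ 10381.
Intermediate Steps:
C = 201/2 (C = 5/2 + (-15 + 1)²/2 = 5/2 + (½)*(-14)² = 5/2 + (½)*196 = 5/2 + 98 = 201/2 ≈ 100.50)
(1511/1089 + C)² = (1511/1089 + 201/2)² = (221911/2178)² = 49244491921/4743684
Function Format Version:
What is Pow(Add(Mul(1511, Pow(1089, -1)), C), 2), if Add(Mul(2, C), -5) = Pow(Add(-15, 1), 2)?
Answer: Rational(49244491921, 4743684) ≈ 10381.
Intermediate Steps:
C = Rational(201, 2) (C = Add(Rational(5, 2), Mul(Rational(1, 2), Pow(Add(-15, 1), 2))) = Add(Rational(5, 2), Mul(Rational(1, 2), Pow(-14, 2))) = Add(Rational(5, 2), Mul(Rational(1, 2), 196)) = Add(Rational(5, 2), 98) = Rational(201, 2) ≈ 100.50)
Pow(Add(Mul(1511, Pow(1089, -1)), C), 2) = Pow(Add(Mul(1511, Pow(1089, -1)), Rational(201, 2)), 2) = Pow(Add(Mul(1511, Rational(1, 1089)), Rational(201, 2)), 2) = Pow(Add(Rational(1511, 1089), Rational(201, 2)), 2) = Pow(Rational(221911, 2178), 2) = Rational(49244491921, 4743684)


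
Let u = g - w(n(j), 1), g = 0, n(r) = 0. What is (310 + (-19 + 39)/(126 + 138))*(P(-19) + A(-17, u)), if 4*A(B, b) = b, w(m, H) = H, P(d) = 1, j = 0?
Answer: 20465/88 ≈ 232.56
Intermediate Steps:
u = -1 (u = 0 - 1*1 = 0 - 1 = -1)
A(B, b) = b/4
(310 + (-19 + 39)/(126 + 138))*(P(-19) + A(-17, u)) = (310 + (-19 + 39)/(126 + 138))*(1 + (1/4)*(-1)) = (310 + 20/264)*(1 - 1/4) = (310 + 20*(1/264))*(3/4) = (310 + 5/66)*(3/4) = (20465/66)*(3/4) = 20465/88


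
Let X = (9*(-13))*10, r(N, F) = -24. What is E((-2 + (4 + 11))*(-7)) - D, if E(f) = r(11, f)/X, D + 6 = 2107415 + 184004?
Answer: -446825531/195 ≈ -2.2914e+6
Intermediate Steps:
X = -1170 (X = -117*10 = -1170)
D = 2291413 (D = -6 + (2107415 + 184004) = -6 + 2291419 = 2291413)
E(f) = 4/195 (E(f) = -24/(-1170) = -24*(-1/1170) = 4/195)
E((-2 + (4 + 11))*(-7)) - D = 4/195 - 1*2291413 = 4/195 - 2291413 = -446825531/195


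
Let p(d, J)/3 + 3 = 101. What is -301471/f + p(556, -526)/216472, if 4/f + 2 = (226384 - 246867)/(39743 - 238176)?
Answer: 1535172888892419/10738797094 ≈ 1.4296e+5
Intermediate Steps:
f = -793732/376383 (f = 4/(-2 + (226384 - 246867)/(39743 - 238176)) = 4/(-2 - 20483/(-198433)) = 4/(-2 - 20483*(-1/198433)) = 4/(-2 + 20483/198433) = 4/(-376383/198433) = 4*(-198433/376383) = -793732/376383 ≈ -2.1088)
p(d, J) = 294 (p(d, J) = -9 + 3*101 = -9 + 303 = 294)
-301471/f + p(556, -526)/216472 = -301471/(-793732/376383) + 294/216472 = -301471*(-376383/793732) + 294*(1/216472) = 113468559393/793732 + 147/108236 = 1535172888892419/10738797094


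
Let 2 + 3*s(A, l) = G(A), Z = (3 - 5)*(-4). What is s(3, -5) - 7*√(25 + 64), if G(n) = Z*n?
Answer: 22/3 - 7*√89 ≈ -58.705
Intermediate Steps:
Z = 8 (Z = -2*(-4) = 8)
G(n) = 8*n
s(A, l) = -⅔ + 8*A/3 (s(A, l) = -⅔ + (8*A)/3 = -⅔ + 8*A/3)
s(3, -5) - 7*√(25 + 64) = (-⅔ + (8/3)*3) - 7*√(25 + 64) = (-⅔ + 8) - 7*√89 = 22/3 - 7*√89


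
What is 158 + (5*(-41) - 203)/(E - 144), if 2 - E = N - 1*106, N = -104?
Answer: 152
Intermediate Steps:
E = 212 (E = 2 - (-104 - 1*106) = 2 - (-104 - 106) = 2 - 1*(-210) = 2 + 210 = 212)
158 + (5*(-41) - 203)/(E - 144) = 158 + (5*(-41) - 203)/(212 - 144) = 158 + (-205 - 203)/68 = 158 - 408*1/68 = 158 - 6 = 152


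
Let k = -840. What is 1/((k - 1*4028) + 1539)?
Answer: -1/3329 ≈ -0.00030039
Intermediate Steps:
1/((k - 1*4028) + 1539) = 1/((-840 - 1*4028) + 1539) = 1/((-840 - 4028) + 1539) = 1/(-4868 + 1539) = 1/(-3329) = -1/3329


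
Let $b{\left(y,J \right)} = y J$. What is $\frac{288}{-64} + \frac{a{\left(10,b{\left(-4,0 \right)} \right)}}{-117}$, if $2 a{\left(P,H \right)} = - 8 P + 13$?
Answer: $- \frac{493}{117} \approx -4.2137$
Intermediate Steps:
$b{\left(y,J \right)} = J y$
$a{\left(P,H \right)} = \frac{13}{2} - 4 P$ ($a{\left(P,H \right)} = \frac{- 8 P + 13}{2} = \frac{13 - 8 P}{2} = \frac{13}{2} - 4 P$)
$\frac{288}{-64} + \frac{a{\left(10,b{\left(-4,0 \right)} \right)}}{-117} = \frac{288}{-64} + \frac{\frac{13}{2} - 40}{-117} = 288 \left(- \frac{1}{64}\right) + \left(\frac{13}{2} - 40\right) \left(- \frac{1}{117}\right) = - \frac{9}{2} - - \frac{67}{234} = - \frac{9}{2} + \frac{67}{234} = - \frac{493}{117}$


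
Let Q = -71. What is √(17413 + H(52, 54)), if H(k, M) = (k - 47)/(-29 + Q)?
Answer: √1741295/10 ≈ 131.96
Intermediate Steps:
H(k, M) = 47/100 - k/100 (H(k, M) = (k - 47)/(-29 - 71) = (-47 + k)/(-100) = (-47 + k)*(-1/100) = 47/100 - k/100)
√(17413 + H(52, 54)) = √(17413 + (47/100 - 1/100*52)) = √(17413 + (47/100 - 13/25)) = √(17413 - 1/20) = √(348259/20) = √1741295/10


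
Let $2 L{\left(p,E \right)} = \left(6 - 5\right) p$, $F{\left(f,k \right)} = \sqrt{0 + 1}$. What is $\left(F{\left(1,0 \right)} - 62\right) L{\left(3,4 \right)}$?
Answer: $- \frac{183}{2} \approx -91.5$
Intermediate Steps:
$F{\left(f,k \right)} = 1$ ($F{\left(f,k \right)} = \sqrt{1} = 1$)
$L{\left(p,E \right)} = \frac{p}{2}$ ($L{\left(p,E \right)} = \frac{\left(6 - 5\right) p}{2} = \frac{1 p}{2} = \frac{p}{2}$)
$\left(F{\left(1,0 \right)} - 62\right) L{\left(3,4 \right)} = \left(1 - 62\right) \frac{1}{2} \cdot 3 = \left(-61\right) \frac{3}{2} = - \frac{183}{2}$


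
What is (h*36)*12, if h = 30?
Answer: 12960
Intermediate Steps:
(h*36)*12 = (30*36)*12 = 1080*12 = 12960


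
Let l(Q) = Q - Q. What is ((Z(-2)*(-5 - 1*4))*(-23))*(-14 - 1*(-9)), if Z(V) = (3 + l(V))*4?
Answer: -12420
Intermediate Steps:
l(Q) = 0
Z(V) = 12 (Z(V) = (3 + 0)*4 = 3*4 = 12)
((Z(-2)*(-5 - 1*4))*(-23))*(-14 - 1*(-9)) = ((12*(-5 - 1*4))*(-23))*(-14 - 1*(-9)) = ((12*(-5 - 4))*(-23))*(-14 + 9) = ((12*(-9))*(-23))*(-5) = -108*(-23)*(-5) = 2484*(-5) = -12420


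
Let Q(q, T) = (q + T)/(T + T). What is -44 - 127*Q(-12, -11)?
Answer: -3889/22 ≈ -176.77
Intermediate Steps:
Q(q, T) = (T + q)/(2*T) (Q(q, T) = (T + q)/((2*T)) = (T + q)*(1/(2*T)) = (T + q)/(2*T))
-44 - 127*Q(-12, -11) = -44 - 127*(-11 - 12)/(2*(-11)) = -44 - 127*(-1)*(-23)/(2*11) = -44 - 127*23/22 = -44 - 2921/22 = -3889/22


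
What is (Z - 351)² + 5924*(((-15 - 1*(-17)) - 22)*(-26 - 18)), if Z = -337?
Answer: 5686464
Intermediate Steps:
(Z - 351)² + 5924*(((-15 - 1*(-17)) - 22)*(-26 - 18)) = (-337 - 351)² + 5924*(((-15 - 1*(-17)) - 22)*(-26 - 18)) = (-688)² + 5924*(((-15 + 17) - 22)*(-44)) = 473344 + 5924*((2 - 22)*(-44)) = 473344 + 5924*(-20*(-44)) = 473344 + 5924*880 = 473344 + 5213120 = 5686464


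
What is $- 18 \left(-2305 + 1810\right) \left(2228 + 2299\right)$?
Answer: $40335570$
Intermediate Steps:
$- 18 \left(-2305 + 1810\right) \left(2228 + 2299\right) = - 18 \left(\left(-495\right) 4527\right) = \left(-18\right) \left(-2240865\right) = 40335570$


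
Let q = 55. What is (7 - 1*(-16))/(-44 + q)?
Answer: 23/11 ≈ 2.0909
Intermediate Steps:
(7 - 1*(-16))/(-44 + q) = (7 - 1*(-16))/(-44 + 55) = (7 + 16)/11 = 23*(1/11) = 23/11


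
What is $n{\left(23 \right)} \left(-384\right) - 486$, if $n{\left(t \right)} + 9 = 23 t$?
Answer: $-200166$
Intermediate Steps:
$n{\left(t \right)} = -9 + 23 t$
$n{\left(23 \right)} \left(-384\right) - 486 = \left(-9 + 23 \cdot 23\right) \left(-384\right) - 486 = \left(-9 + 529\right) \left(-384\right) - 486 = 520 \left(-384\right) - 486 = -199680 - 486 = -200166$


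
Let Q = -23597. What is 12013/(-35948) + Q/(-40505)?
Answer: 361678391/1456073740 ≈ 0.24839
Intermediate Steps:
12013/(-35948) + Q/(-40505) = 12013/(-35948) - 23597/(-40505) = 12013*(-1/35948) - 23597*(-1/40505) = -12013/35948 + 23597/40505 = 361678391/1456073740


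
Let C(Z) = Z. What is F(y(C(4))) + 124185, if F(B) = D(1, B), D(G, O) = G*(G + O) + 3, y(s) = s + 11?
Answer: 124204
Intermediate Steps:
y(s) = 11 + s
D(G, O) = 3 + G*(G + O)
F(B) = 4 + B (F(B) = 3 + 1² + 1*B = 3 + 1 + B = 4 + B)
F(y(C(4))) + 124185 = (4 + (11 + 4)) + 124185 = (4 + 15) + 124185 = 19 + 124185 = 124204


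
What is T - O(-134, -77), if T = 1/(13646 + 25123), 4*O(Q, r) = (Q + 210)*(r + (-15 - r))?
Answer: 11049166/38769 ≈ 285.00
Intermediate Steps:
O(Q, r) = -1575/2 - 15*Q/4 (O(Q, r) = ((Q + 210)*(r + (-15 - r)))/4 = ((210 + Q)*(-15))/4 = (-3150 - 15*Q)/4 = -1575/2 - 15*Q/4)
T = 1/38769 ≈ 2.5794e-5
T - O(-134, -77) = 1/38769 - (-1575/2 - 15/4*(-134)) = 1/38769 - (-1575/2 + 1005/2) = 1/38769 - 1*(-285) = 1/38769 + 285 = 11049166/38769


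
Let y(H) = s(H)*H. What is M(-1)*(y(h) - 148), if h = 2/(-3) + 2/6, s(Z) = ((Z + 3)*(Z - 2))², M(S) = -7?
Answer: 273700/243 ≈ 1126.3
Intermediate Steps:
s(Z) = (-2 + Z)²*(3 + Z)² (s(Z) = ((3 + Z)*(-2 + Z))² = ((-2 + Z)*(3 + Z))² = (-2 + Z)²*(3 + Z)²)
h = -⅓ (h = 2*(-⅓) + 2*(⅙) = -⅔ + ⅓ = -⅓ ≈ -0.33333)
y(H) = H*(-2 + H)²*(3 + H)² (y(H) = ((-2 + H)²*(3 + H)²)*H = H*(-2 + H)²*(3 + H)²)
M(-1)*(y(h) - 148) = -7*(-(-2 - ⅓)²*(3 - ⅓)²/3 - 148) = -7*(-(-7/3)²*(8/3)²/3 - 148) = -7*(-⅓*49/9*64/9 - 148) = -7*(-3136/243 - 148) = -7*(-39100/243) = 273700/243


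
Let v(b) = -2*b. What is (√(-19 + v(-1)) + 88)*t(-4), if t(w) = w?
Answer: -352 - 4*I*√17 ≈ -352.0 - 16.492*I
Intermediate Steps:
(√(-19 + v(-1)) + 88)*t(-4) = (√(-19 - 2*(-1)) + 88)*(-4) = (√(-19 + 2) + 88)*(-4) = (√(-17) + 88)*(-4) = (I*√17 + 88)*(-4) = (88 + I*√17)*(-4) = -352 - 4*I*√17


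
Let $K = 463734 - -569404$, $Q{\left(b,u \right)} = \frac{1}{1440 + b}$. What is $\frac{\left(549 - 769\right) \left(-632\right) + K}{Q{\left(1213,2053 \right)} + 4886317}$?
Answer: $\frac{1554894117}{6481699501} \approx 0.23989$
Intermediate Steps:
$K = 1033138$ ($K = 463734 + 569404 = 1033138$)
$\frac{\left(549 - 769\right) \left(-632\right) + K}{Q{\left(1213,2053 \right)} + 4886317} = \frac{\left(549 - 769\right) \left(-632\right) + 1033138}{\frac{1}{1440 + 1213} + 4886317} = \frac{\left(-220\right) \left(-632\right) + 1033138}{\frac{1}{2653} + 4886317} = \frac{139040 + 1033138}{\frac{1}{2653} + 4886317} = \frac{1172178}{\frac{12963399002}{2653}} = 1172178 \cdot \frac{2653}{12963399002} = \frac{1554894117}{6481699501}$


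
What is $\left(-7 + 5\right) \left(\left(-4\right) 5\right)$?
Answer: $40$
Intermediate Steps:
$\left(-7 + 5\right) \left(\left(-4\right) 5\right) = \left(-2\right) \left(-20\right) = 40$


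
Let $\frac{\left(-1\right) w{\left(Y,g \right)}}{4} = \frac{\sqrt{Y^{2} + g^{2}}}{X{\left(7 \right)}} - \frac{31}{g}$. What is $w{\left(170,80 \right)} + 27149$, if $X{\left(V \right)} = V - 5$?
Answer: $\frac{543011}{20} - 20 \sqrt{353} \approx 26775.0$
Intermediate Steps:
$X{\left(V \right)} = -5 + V$ ($X{\left(V \right)} = V - 5 = -5 + V$)
$w{\left(Y,g \right)} = - 2 \sqrt{Y^{2} + g^{2}} + \frac{124}{g}$ ($w{\left(Y,g \right)} = - 4 \left(\frac{\sqrt{Y^{2} + g^{2}}}{-5 + 7} - \frac{31}{g}\right) = - 4 \left(\frac{\sqrt{Y^{2} + g^{2}}}{2} - \frac{31}{g}\right) = - 2 \sqrt{Y^{2} + g^{2}} + \frac{124}{g}$)
$w{\left(170,80 \right)} + 27149 = \left(- 2 \sqrt{170^{2} + 80^{2}} + \frac{124}{80}\right) + 27149 = \left(- 2 \sqrt{28900 + 6400} + 124 \cdot \frac{1}{80}\right) + 27149 = \left(- 2 \sqrt{35300} + \frac{31}{20}\right) + 27149 = \left(- 2 \cdot 10 \sqrt{353} + \frac{31}{20}\right) + 27149 = \left(- 20 \sqrt{353} + \frac{31}{20}\right) + 27149 = \left(\frac{31}{20} - 20 \sqrt{353}\right) + 27149 = \frac{543011}{20} - 20 \sqrt{353}$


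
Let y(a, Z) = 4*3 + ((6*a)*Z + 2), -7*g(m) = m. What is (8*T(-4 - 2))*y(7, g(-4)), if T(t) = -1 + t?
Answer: -2128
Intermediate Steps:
g(m) = -m/7
y(a, Z) = 14 + 6*Z*a (y(a, Z) = 12 + (6*Z*a + 2) = 12 + (2 + 6*Z*a) = 14 + 6*Z*a)
(8*T(-4 - 2))*y(7, g(-4)) = (8*(-1 + (-4 - 2)))*(14 + 6*(-⅐*(-4))*7) = (8*(-1 - 6))*(14 + 6*(4/7)*7) = (8*(-7))*(14 + 24) = -56*38 = -2128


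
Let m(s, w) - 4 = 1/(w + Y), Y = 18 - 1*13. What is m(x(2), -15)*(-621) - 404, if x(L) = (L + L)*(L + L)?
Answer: -28259/10 ≈ -2825.9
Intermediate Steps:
x(L) = 4*L**2 (x(L) = (2*L)*(2*L) = 4*L**2)
Y = 5 (Y = 18 - 13 = 5)
m(s, w) = 4 + 1/(5 + w) (m(s, w) = 4 + 1/(w + 5) = 4 + 1/(5 + w))
m(x(2), -15)*(-621) - 404 = ((21 + 4*(-15))/(5 - 15))*(-621) - 404 = ((21 - 60)/(-10))*(-621) - 404 = -1/10*(-39)*(-621) - 404 = (39/10)*(-621) - 404 = -24219/10 - 404 = -28259/10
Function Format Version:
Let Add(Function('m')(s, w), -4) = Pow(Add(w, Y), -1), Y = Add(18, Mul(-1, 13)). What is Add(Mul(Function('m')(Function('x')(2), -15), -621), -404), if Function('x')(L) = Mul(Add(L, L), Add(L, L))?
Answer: Rational(-28259, 10) ≈ -2825.9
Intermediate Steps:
Function('x')(L) = Mul(4, Pow(L, 2)) (Function('x')(L) = Mul(Mul(2, L), Mul(2, L)) = Mul(4, Pow(L, 2)))
Y = 5 (Y = Add(18, -13) = 5)
Function('m')(s, w) = Add(4, Pow(Add(5, w), -1)) (Function('m')(s, w) = Add(4, Pow(Add(w, 5), -1)) = Add(4, Pow(Add(5, w), -1)))
Add(Mul(Function('m')(Function('x')(2), -15), -621), -404) = Add(Mul(Mul(Pow(Add(5, -15), -1), Add(21, Mul(4, -15))), -621), -404) = Add(Mul(Mul(Pow(-10, -1), Add(21, -60)), -621), -404) = Add(Mul(Mul(Rational(-1, 10), -39), -621), -404) = Add(Mul(Rational(39, 10), -621), -404) = Add(Rational(-24219, 10), -404) = Rational(-28259, 10)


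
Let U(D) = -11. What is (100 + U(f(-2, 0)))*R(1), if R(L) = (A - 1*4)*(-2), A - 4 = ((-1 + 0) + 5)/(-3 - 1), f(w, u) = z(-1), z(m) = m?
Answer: 178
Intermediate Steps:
f(w, u) = -1
A = 3 (A = 4 + ((-1 + 0) + 5)/(-3 - 1) = 4 + (-1 + 5)/(-4) = 4 + 4*(-¼) = 4 - 1 = 3)
R(L) = 2 (R(L) = (3 - 1*4)*(-2) = (3 - 4)*(-2) = -1*(-2) = 2)
(100 + U(f(-2, 0)))*R(1) = (100 - 11)*2 = 89*2 = 178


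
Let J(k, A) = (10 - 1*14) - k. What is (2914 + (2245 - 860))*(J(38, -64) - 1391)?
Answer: -6160467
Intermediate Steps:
J(k, A) = -4 - k (J(k, A) = (10 - 14) - k = -4 - k)
(2914 + (2245 - 860))*(J(38, -64) - 1391) = (2914 + (2245 - 860))*((-4 - 1*38) - 1391) = (2914 + 1385)*((-4 - 38) - 1391) = 4299*(-42 - 1391) = 4299*(-1433) = -6160467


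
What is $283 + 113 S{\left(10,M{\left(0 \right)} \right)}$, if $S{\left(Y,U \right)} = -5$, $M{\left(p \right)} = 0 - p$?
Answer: $-282$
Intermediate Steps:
$M{\left(p \right)} = - p$
$283 + 113 S{\left(10,M{\left(0 \right)} \right)} = 283 + 113 \left(-5\right) = 283 - 565 = -282$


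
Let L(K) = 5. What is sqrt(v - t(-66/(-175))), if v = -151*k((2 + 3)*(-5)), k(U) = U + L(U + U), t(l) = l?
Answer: 37*sqrt(2702)/35 ≈ 54.951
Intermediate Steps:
k(U) = 5 + U (k(U) = U + 5 = 5 + U)
v = 3020 (v = -151*(5 + (2 + 3)*(-5)) = -151*(5 + 5*(-5)) = -151*(5 - 25) = -151*(-20) = 3020)
sqrt(v - t(-66/(-175))) = sqrt(3020 - (-66)/(-175)) = sqrt(3020 - (-66)*(-1)/175) = sqrt(3020 - 1*66/175) = sqrt(3020 - 66/175) = sqrt(528434/175) = 37*sqrt(2702)/35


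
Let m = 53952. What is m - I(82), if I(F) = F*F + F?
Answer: 47146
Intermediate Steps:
I(F) = F + F² (I(F) = F² + F = F + F²)
m - I(82) = 53952 - 82*(1 + 82) = 53952 - 82*83 = 53952 - 1*6806 = 53952 - 6806 = 47146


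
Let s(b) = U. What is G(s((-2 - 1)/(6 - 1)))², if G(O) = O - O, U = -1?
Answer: 0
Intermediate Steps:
s(b) = -1
G(O) = 0
G(s((-2 - 1)/(6 - 1)))² = 0² = 0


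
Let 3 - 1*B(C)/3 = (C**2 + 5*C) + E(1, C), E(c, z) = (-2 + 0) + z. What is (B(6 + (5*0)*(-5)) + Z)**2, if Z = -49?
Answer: 62500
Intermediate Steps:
E(c, z) = -2 + z
B(C) = 15 - 18*C - 3*C**2 (B(C) = 9 - 3*((C**2 + 5*C) + (-2 + C)) = 9 - 3*(-2 + C**2 + 6*C) = 9 + (6 - 18*C - 3*C**2) = 15 - 18*C - 3*C**2)
(B(6 + (5*0)*(-5)) + Z)**2 = ((15 - 18*(6 + (5*0)*(-5)) - 3*(6 + (5*0)*(-5))**2) - 49)**2 = ((15 - 18*(6 + 0*(-5)) - 3*(6 + 0*(-5))**2) - 49)**2 = ((15 - 18*(6 + 0) - 3*(6 + 0)**2) - 49)**2 = ((15 - 18*6 - 3*6**2) - 49)**2 = ((15 - 108 - 3*36) - 49)**2 = ((15 - 108 - 108) - 49)**2 = (-201 - 49)**2 = (-250)**2 = 62500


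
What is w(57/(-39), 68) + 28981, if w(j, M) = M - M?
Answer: 28981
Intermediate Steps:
w(j, M) = 0
w(57/(-39), 68) + 28981 = 0 + 28981 = 28981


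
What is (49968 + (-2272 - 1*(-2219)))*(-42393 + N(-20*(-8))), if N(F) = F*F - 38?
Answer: -840119365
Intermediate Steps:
N(F) = -38 + F² (N(F) = F² - 38 = -38 + F²)
(49968 + (-2272 - 1*(-2219)))*(-42393 + N(-20*(-8))) = (49968 + (-2272 - 1*(-2219)))*(-42393 + (-38 + (-20*(-8))²)) = (49968 + (-2272 + 2219))*(-42393 + (-38 + 160²)) = (49968 - 53)*(-42393 + (-38 + 25600)) = 49915*(-42393 + 25562) = 49915*(-16831) = -840119365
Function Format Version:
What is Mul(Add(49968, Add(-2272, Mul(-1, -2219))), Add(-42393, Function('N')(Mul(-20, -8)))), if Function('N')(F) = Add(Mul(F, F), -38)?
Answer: -840119365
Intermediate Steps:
Function('N')(F) = Add(-38, Pow(F, 2)) (Function('N')(F) = Add(Pow(F, 2), -38) = Add(-38, Pow(F, 2)))
Mul(Add(49968, Add(-2272, Mul(-1, -2219))), Add(-42393, Function('N')(Mul(-20, -8)))) = Mul(Add(49968, Add(-2272, Mul(-1, -2219))), Add(-42393, Add(-38, Pow(Mul(-20, -8), 2)))) = Mul(Add(49968, Add(-2272, 2219)), Add(-42393, Add(-38, Pow(160, 2)))) = Mul(Add(49968, -53), Add(-42393, Add(-38, 25600))) = Mul(49915, Add(-42393, 25562)) = Mul(49915, -16831) = -840119365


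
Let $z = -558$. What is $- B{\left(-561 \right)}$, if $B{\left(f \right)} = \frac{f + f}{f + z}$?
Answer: $- \frac{374}{373} \approx -1.0027$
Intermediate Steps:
$B{\left(f \right)} = \frac{2 f}{-558 + f}$ ($B{\left(f \right)} = \frac{f + f}{f - 558} = \frac{2 f}{-558 + f}$)
$- B{\left(-561 \right)} = - \frac{2 \left(-561\right)}{-558 - 561} = - \frac{2 \left(-561\right)}{-1119} = - \frac{2 \left(-561\right) \left(-1\right)}{1119} = \left(-1\right) \frac{374}{373} = - \frac{374}{373}$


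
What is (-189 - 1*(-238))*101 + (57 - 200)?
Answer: 4806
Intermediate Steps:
(-189 - 1*(-238))*101 + (57 - 200) = (-189 + 238)*101 - 143 = 49*101 - 143 = 4949 - 143 = 4806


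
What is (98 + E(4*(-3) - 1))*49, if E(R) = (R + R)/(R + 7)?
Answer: 15043/3 ≈ 5014.3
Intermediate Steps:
E(R) = 2*R/(7 + R) (E(R) = (2*R)/(7 + R) = 2*R/(7 + R))
(98 + E(4*(-3) - 1))*49 = (98 + 2*(4*(-3) - 1)/(7 + (4*(-3) - 1)))*49 = (98 + 2*(-12 - 1)/(7 + (-12 - 1)))*49 = (98 + 2*(-13)/(7 - 13))*49 = (98 + 2*(-13)/(-6))*49 = (98 + 2*(-13)*(-⅙))*49 = (98 + 13/3)*49 = (307/3)*49 = 15043/3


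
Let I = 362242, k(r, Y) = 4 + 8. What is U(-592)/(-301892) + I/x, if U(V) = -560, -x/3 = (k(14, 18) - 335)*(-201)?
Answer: -27312222806/14699800737 ≈ -1.8580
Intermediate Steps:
k(r, Y) = 12
x = -194769 (x = -3*(12 - 335)*(-201) = -(-969)*(-201) = -3*64923 = -194769)
U(-592)/(-301892) + I/x = -560/(-301892) + 362242/(-194769) = -560*(-1/301892) + 362242*(-1/194769) = 140/75473 - 362242/194769 = -27312222806/14699800737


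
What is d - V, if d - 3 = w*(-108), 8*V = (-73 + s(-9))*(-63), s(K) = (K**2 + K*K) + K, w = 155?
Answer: -16107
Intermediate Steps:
s(K) = K + 2*K**2 (s(K) = (K**2 + K**2) + K = 2*K**2 + K = K + 2*K**2)
V = -630 (V = ((-73 - 9*(1 + 2*(-9)))*(-63))/8 = ((-73 - 9*(1 - 18))*(-63))/8 = ((-73 - 9*(-17))*(-63))/8 = ((-73 + 153)*(-63))/8 = (80*(-63))/8 = (1/8)*(-5040) = -630)
d = -16737 (d = 3 + 155*(-108) = 3 - 16740 = -16737)
d - V = -16737 - 1*(-630) = -16737 + 630 = -16107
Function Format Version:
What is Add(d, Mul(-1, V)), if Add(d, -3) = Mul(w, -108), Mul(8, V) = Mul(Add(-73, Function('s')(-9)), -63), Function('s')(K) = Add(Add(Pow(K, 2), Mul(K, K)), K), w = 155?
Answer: -16107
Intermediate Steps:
Function('s')(K) = Add(K, Mul(2, Pow(K, 2))) (Function('s')(K) = Add(Add(Pow(K, 2), Pow(K, 2)), K) = Add(Mul(2, Pow(K, 2)), K) = Add(K, Mul(2, Pow(K, 2))))
V = -630 (V = Mul(Rational(1, 8), Mul(Add(-73, Mul(-9, Add(1, Mul(2, -9)))), -63)) = Mul(Rational(1, 8), Mul(Add(-73, Mul(-9, Add(1, -18))), -63)) = Mul(Rational(1, 8), Mul(Add(-73, Mul(-9, -17)), -63)) = Mul(Rational(1, 8), Mul(Add(-73, 153), -63)) = Mul(Rational(1, 8), Mul(80, -63)) = Mul(Rational(1, 8), -5040) = -630)
d = -16737 (d = Add(3, Mul(155, -108)) = Add(3, -16740) = -16737)
Add(d, Mul(-1, V)) = Add(-16737, Mul(-1, -630)) = Add(-16737, 630) = -16107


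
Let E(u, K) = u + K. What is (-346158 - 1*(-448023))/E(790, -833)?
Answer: -101865/43 ≈ -2369.0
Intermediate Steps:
E(u, K) = K + u
(-346158 - 1*(-448023))/E(790, -833) = (-346158 - 1*(-448023))/(-833 + 790) = (-346158 + 448023)/(-43) = 101865*(-1/43) = -101865/43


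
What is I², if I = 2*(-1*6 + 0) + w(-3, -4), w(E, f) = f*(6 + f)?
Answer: 400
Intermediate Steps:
I = -20 (I = 2*(-1*6 + 0) - 4*(6 - 4) = 2*(-6 + 0) - 4*2 = 2*(-6) - 8 = -12 - 8 = -20)
I² = (-20)² = 400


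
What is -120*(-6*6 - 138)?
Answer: 20880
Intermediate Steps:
-120*(-6*6 - 138) = -120*(-36 - 138) = -120*(-174) = 20880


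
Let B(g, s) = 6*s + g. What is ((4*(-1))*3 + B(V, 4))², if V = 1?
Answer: 169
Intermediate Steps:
B(g, s) = g + 6*s
((4*(-1))*3 + B(V, 4))² = ((4*(-1))*3 + (1 + 6*4))² = (-4*3 + (1 + 24))² = (-12 + 25)² = 13² = 169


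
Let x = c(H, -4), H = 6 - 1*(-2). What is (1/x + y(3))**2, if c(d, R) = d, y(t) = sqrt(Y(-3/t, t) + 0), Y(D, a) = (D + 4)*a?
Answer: 625/64 ≈ 9.7656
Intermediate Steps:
Y(D, a) = a*(4 + D) (Y(D, a) = (4 + D)*a = a*(4 + D))
H = 8 (H = 6 + 2 = 8)
y(t) = sqrt(t*(4 - 3/t)) (y(t) = sqrt(t*(4 - 3/t) + 0) = sqrt(t*(4 - 3/t)))
x = 8
(1/x + y(3))**2 = (1/8 + sqrt(-3 + 4*3))**2 = (1/8 + sqrt(-3 + 12))**2 = (1/8 + sqrt(9))**2 = (1/8 + 3)**2 = (25/8)**2 = 625/64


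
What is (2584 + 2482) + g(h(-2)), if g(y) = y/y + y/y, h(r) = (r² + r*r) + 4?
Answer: 5068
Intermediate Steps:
h(r) = 4 + 2*r² (h(r) = (r² + r²) + 4 = 2*r² + 4 = 4 + 2*r²)
g(y) = 2 (g(y) = 1 + 1 = 2)
(2584 + 2482) + g(h(-2)) = (2584 + 2482) + 2 = 5066 + 2 = 5068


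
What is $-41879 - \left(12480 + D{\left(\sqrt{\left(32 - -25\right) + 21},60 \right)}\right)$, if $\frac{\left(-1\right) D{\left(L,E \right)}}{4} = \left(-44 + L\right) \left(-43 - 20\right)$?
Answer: $-43271 - 252 \sqrt{78} \approx -45497.0$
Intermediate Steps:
$D{\left(L,E \right)} = -11088 + 252 L$ ($D{\left(L,E \right)} = - 4 \left(-44 + L\right) \left(-43 - 20\right) = - 4 \left(-44 + L\right) \left(-63\right) = - 4 \left(2772 - 63 L\right) = -11088 + 252 L$)
$-41879 - \left(12480 + D{\left(\sqrt{\left(32 - -25\right) + 21},60 \right)}\right) = -41879 - \left(12480 - \left(11088 - 252 \sqrt{\left(32 - -25\right) + 21}\right)\right) = -41879 - \left(12480 - \left(11088 - 252 \sqrt{\left(32 + 25\right) + 21}\right)\right) = -41879 - \left(12480 - \left(11088 - 252 \sqrt{57 + 21}\right)\right) = -41879 - \left(12480 - \left(11088 - 252 \sqrt{78}\right)\right) = -41879 - \left(1392 + 252 \sqrt{78}\right) = -43271 - 252 \sqrt{78}$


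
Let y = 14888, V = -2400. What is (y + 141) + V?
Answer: 12629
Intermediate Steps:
(y + 141) + V = (14888 + 141) - 2400 = 15029 - 2400 = 12629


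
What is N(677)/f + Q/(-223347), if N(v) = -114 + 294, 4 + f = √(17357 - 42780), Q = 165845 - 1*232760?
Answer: 15*(-887440*I + 1487*√25423)/(74449*(√25423 + 4*I)) ≈ 0.2713 - 1.1282*I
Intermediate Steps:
Q = -66915 (Q = 165845 - 232760 = -66915)
f = -4 + I*√25423 (f = -4 + √(17357 - 42780) = -4 + √(-25423) = -4 + I*√25423 ≈ -4.0 + 159.45*I)
N(v) = 180
N(677)/f + Q/(-223347) = 180/(-4 + I*√25423) - 66915/(-223347) = 180/(-4 + I*√25423) - 66915*(-1/223347) = 180/(-4 + I*√25423) + 22305/74449 = 22305/74449 + 180/(-4 + I*√25423)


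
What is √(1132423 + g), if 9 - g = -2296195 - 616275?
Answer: √4044902 ≈ 2011.2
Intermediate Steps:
g = 2912479 (g = 9 - (-2296195 - 616275) = 9 - 1*(-2912470) = 9 + 2912470 = 2912479)
√(1132423 + g) = √(1132423 + 2912479) = √4044902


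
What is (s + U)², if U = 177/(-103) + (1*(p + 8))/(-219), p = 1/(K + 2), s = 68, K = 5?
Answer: 12156658489600/2770232689 ≈ 4388.3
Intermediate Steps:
p = ⅐ (p = 1/(5 + 2) = 1/7 = ⅐ ≈ 0.14286)
U = -92404/52633 (U = 177/(-103) + (1*(⅐ + 8))/(-219) = 177*(-1/103) + (1*(57/7))*(-1/219) = -177/103 + (57/7)*(-1/219) = -177/103 - 19/511 = -92404/52633 ≈ -1.7556)
(s + U)² = (68 - 92404/52633)² = (3486640/52633)² = 12156658489600/2770232689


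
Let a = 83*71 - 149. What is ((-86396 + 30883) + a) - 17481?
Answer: -67250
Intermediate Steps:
a = 5744 (a = 5893 - 149 = 5744)
((-86396 + 30883) + a) - 17481 = ((-86396 + 30883) + 5744) - 17481 = (-55513 + 5744) - 17481 = -49769 - 17481 = -67250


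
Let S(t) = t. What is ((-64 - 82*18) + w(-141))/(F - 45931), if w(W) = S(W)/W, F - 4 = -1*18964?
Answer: 1539/64891 ≈ 0.023717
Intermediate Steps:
F = -18960 (F = 4 - 1*18964 = 4 - 18964 = -18960)
w(W) = 1 (w(W) = W/W = 1)
((-64 - 82*18) + w(-141))/(F - 45931) = ((-64 - 82*18) + 1)/(-18960 - 45931) = ((-64 - 1476) + 1)/(-64891) = (-1540 + 1)*(-1/64891) = -1539*(-1/64891) = 1539/64891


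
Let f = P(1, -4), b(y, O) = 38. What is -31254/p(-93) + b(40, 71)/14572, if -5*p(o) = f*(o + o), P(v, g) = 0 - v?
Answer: 189764459/225866 ≈ 840.16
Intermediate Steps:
P(v, g) = -v
f = -1 (f = -1*1 = -1)
p(o) = 2*o/5 (p(o) = -(-1)*(o + o)/5 = -(-1)*2*o/5 = -(-2)*o/5 = 2*o/5)
-31254/p(-93) + b(40, 71)/14572 = -31254/((2/5)*(-93)) + 38/14572 = -31254/(-186/5) + 38*(1/14572) = -31254*(-5/186) + 19/7286 = 26045/31 + 19/7286 = 189764459/225866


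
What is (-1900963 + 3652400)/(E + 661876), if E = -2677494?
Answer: -1751437/2015618 ≈ -0.86893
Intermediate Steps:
(-1900963 + 3652400)/(E + 661876) = (-1900963 + 3652400)/(-2677494 + 661876) = 1751437/(-2015618) = 1751437*(-1/2015618) = -1751437/2015618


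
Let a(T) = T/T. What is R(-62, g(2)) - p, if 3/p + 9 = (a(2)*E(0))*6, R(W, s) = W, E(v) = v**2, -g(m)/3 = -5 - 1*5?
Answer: -185/3 ≈ -61.667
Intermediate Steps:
g(m) = 30 (g(m) = -3*(-5 - 1*5) = -3*(-5 - 5) = -3*(-10) = 30)
a(T) = 1
p = -1/3 (p = 3/(-9 + (1*0**2)*6) = 3/(-9 + (1*0)*6) = 3/(-9 + 0*6) = 3/(-9 + 0) = 3/(-9) = 3*(-1/9) = -1/3 ≈ -0.33333)
R(-62, g(2)) - p = -62 - 1*(-1/3) = -62 + 1/3 = -185/3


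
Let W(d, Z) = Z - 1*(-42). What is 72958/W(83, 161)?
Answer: 72958/203 ≈ 359.40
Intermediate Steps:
W(d, Z) = 42 + Z (W(d, Z) = Z + 42 = 42 + Z)
72958/W(83, 161) = 72958/(42 + 161) = 72958/203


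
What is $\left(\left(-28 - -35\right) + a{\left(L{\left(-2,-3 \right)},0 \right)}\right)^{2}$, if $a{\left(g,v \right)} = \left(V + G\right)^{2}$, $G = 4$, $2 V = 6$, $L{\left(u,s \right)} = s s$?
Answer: $3136$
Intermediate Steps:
$L{\left(u,s \right)} = s^{2}$
$V = 3$ ($V = \frac{1}{2} \cdot 6 = 3$)
$a{\left(g,v \right)} = 49$ ($a{\left(g,v \right)} = \left(3 + 4\right)^{2} = 7^{2} = 49$)
$\left(\left(-28 - -35\right) + a{\left(L{\left(-2,-3 \right)},0 \right)}\right)^{2} = \left(\left(-28 - -35\right) + 49\right)^{2} = \left(\left(-28 + 35\right) + 49\right)^{2} = \left(7 + 49\right)^{2} = 56^{2} = 3136$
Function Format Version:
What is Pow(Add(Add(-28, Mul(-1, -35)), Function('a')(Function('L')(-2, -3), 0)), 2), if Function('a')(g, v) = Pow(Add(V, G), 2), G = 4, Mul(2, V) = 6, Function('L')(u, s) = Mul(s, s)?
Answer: 3136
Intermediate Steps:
Function('L')(u, s) = Pow(s, 2)
V = 3 (V = Mul(Rational(1, 2), 6) = 3)
Function('a')(g, v) = 49 (Function('a')(g, v) = Pow(Add(3, 4), 2) = Pow(7, 2) = 49)
Pow(Add(Add(-28, Mul(-1, -35)), Function('a')(Function('L')(-2, -3), 0)), 2) = Pow(Add(Add(-28, Mul(-1, -35)), 49), 2) = Pow(Add(Add(-28, 35), 49), 2) = Pow(Add(7, 49), 2) = Pow(56, 2) = 3136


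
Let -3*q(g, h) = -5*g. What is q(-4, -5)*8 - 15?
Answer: -205/3 ≈ -68.333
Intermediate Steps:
q(g, h) = 5*g/3 (q(g, h) = -(-5)*g/3 = 5*g/3)
q(-4, -5)*8 - 15 = ((5/3)*(-4))*8 - 15 = -20/3*8 - 15 = -160/3 - 15 = -205/3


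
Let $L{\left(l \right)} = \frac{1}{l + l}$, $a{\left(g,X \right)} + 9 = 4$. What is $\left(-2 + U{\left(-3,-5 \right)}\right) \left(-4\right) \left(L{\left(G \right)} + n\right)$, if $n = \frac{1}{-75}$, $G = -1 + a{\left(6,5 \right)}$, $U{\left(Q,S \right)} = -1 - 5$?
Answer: $- \frac{232}{75} \approx -3.0933$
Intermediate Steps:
$U{\left(Q,S \right)} = -6$ ($U{\left(Q,S \right)} = -1 - 5 = -6$)
$a{\left(g,X \right)} = -5$ ($a{\left(g,X \right)} = -9 + 4 = -5$)
$G = -6$ ($G = -1 - 5 = -6$)
$n = - \frac{1}{75} \approx -0.013333$
$L{\left(l \right)} = \frac{1}{2 l}$
$\left(-2 + U{\left(-3,-5 \right)}\right) \left(-4\right) \left(L{\left(G \right)} + n\right) = \left(-2 - 6\right) \left(-4\right) \left(\frac{1}{2 \left(-6\right)} - \frac{1}{75}\right) = \left(-8\right) \left(-4\right) \left(\frac{1}{2} \left(- \frac{1}{6}\right) - \frac{1}{75}\right) = 32 \left(- \frac{1}{12} - \frac{1}{75}\right) = 32 \left(- \frac{29}{300}\right) = - \frac{232}{75}$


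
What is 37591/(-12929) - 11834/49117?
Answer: -1999358933/635033693 ≈ -3.1484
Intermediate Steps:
37591/(-12929) - 11834/49117 = 37591*(-1/12929) - 11834*1/49117 = -37591/12929 - 11834/49117 = -1999358933/635033693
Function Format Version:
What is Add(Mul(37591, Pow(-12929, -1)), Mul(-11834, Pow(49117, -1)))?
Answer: Rational(-1999358933, 635033693) ≈ -3.1484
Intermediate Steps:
Add(Mul(37591, Pow(-12929, -1)), Mul(-11834, Pow(49117, -1))) = Add(Mul(37591, Rational(-1, 12929)), Mul(-11834, Rational(1, 49117))) = Add(Rational(-37591, 12929), Rational(-11834, 49117)) = Rational(-1999358933, 635033693)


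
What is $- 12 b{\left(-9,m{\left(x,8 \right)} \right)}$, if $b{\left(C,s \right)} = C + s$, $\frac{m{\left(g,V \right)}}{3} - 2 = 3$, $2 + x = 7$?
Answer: $-72$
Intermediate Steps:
$x = 5$ ($x = -2 + 7 = 5$)
$m{\left(g,V \right)} = 15$ ($m{\left(g,V \right)} = 6 + 3 \cdot 3 = 6 + 9 = 15$)
$- 12 b{\left(-9,m{\left(x,8 \right)} \right)} = - 12 \left(-9 + 15\right) = \left(-12\right) 6 = -72$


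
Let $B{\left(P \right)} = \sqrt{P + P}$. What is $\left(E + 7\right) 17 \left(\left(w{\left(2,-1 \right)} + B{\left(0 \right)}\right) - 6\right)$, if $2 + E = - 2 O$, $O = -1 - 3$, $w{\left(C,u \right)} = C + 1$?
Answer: $-663$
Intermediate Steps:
$w{\left(C,u \right)} = 1 + C$
$O = -4$
$B{\left(P \right)} = \sqrt{2} \sqrt{P}$ ($B{\left(P \right)} = \sqrt{2 P} = \sqrt{2} \sqrt{P}$)
$E = 6$ ($E = -2 - -8 = -2 + 8 = 6$)
$\left(E + 7\right) 17 \left(\left(w{\left(2,-1 \right)} + B{\left(0 \right)}\right) - 6\right) = \left(6 + 7\right) 17 \left(\left(\left(1 + 2\right) + \sqrt{2} \sqrt{0}\right) - 6\right) = 13 \cdot 17 \left(\left(3 + \sqrt{2} \cdot 0\right) - 6\right) = 221 \left(\left(3 + 0\right) - 6\right) = 221 \left(3 - 6\right) = 221 \left(-3\right) = -663$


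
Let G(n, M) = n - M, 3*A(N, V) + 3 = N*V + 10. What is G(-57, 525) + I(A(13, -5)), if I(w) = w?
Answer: -1804/3 ≈ -601.33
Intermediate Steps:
A(N, V) = 7/3 + N*V/3 (A(N, V) = -1 + (N*V + 10)/3 = -1 + (10 + N*V)/3 = -1 + (10/3 + N*V/3) = 7/3 + N*V/3)
G(-57, 525) + I(A(13, -5)) = (-57 - 1*525) + (7/3 + (⅓)*13*(-5)) = (-57 - 525) + (7/3 - 65/3) = -582 - 58/3 = -1804/3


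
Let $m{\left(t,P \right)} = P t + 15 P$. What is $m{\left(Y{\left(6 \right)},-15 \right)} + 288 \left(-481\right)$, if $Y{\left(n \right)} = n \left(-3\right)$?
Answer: $-138483$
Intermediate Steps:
$Y{\left(n \right)} = - 3 n$
$m{\left(t,P \right)} = 15 P + P t$
$m{\left(Y{\left(6 \right)},-15 \right)} + 288 \left(-481\right) = - 15 \left(15 - 18\right) + 288 \left(-481\right) = - 15 \left(15 - 18\right) - 138528 = \left(-15\right) \left(-3\right) - 138528 = 45 - 138528 = -138483$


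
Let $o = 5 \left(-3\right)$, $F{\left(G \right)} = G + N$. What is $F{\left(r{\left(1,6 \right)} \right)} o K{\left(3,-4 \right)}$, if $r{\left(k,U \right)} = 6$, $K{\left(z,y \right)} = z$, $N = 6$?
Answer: $-540$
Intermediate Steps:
$F{\left(G \right)} = 6 + G$ ($F{\left(G \right)} = G + 6 = 6 + G$)
$o = -15$
$F{\left(r{\left(1,6 \right)} \right)} o K{\left(3,-4 \right)} = \left(6 + 6\right) \left(-15\right) 3 = 12 \left(-15\right) 3 = \left(-180\right) 3 = -540$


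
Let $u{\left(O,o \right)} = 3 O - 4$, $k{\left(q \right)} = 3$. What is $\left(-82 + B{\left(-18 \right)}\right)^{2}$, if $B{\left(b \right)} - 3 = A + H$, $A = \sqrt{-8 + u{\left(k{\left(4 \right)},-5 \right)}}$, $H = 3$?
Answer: $\left(76 - i \sqrt{3}\right)^{2} \approx 5773.0 - 263.27 i$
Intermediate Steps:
$u{\left(O,o \right)} = -4 + 3 O$
$A = i \sqrt{3}$ ($A = \sqrt{-8 + \left(-4 + 3 \cdot 3\right)} = \sqrt{-8 + \left(-4 + 9\right)} = \sqrt{-8 + 5} = \sqrt{-3} = i \sqrt{3} \approx 1.732 i$)
$B{\left(b \right)} = 6 + i \sqrt{3}$ ($B{\left(b \right)} = 3 + \left(i \sqrt{3} + 3\right) = 3 + \left(3 + i \sqrt{3}\right) = 6 + i \sqrt{3}$)
$\left(-82 + B{\left(-18 \right)}\right)^{2} = \left(-82 + \left(6 + i \sqrt{3}\right)\right)^{2} = \left(-76 + i \sqrt{3}\right)^{2}$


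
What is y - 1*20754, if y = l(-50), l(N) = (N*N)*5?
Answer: -8254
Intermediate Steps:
l(N) = 5*N² (l(N) = N²*5 = 5*N²)
y = 12500 (y = 5*(-50)² = 5*2500 = 12500)
y - 1*20754 = 12500 - 1*20754 = 12500 - 20754 = -8254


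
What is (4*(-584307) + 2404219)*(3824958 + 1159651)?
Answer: 333923941519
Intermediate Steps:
(4*(-584307) + 2404219)*(3824958 + 1159651) = (-2337228 + 2404219)*4984609 = 66991*4984609 = 333923941519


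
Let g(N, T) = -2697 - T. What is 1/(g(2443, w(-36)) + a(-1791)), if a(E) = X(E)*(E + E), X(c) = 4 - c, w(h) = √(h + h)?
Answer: I/(3*(-2144129*I + 2*√2)) ≈ -1.5546e-7 + 2.0508e-13*I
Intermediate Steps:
w(h) = √2*√h (w(h) = √(2*h) = √2*√h)
a(E) = 2*E*(4 - E) (a(E) = (4 - E)*(E + E) = (4 - E)*(2*E) = 2*E*(4 - E))
1/(g(2443, w(-36)) + a(-1791)) = 1/((-2697 - √2*√(-36)) + 2*(-1791)*(4 - 1*(-1791))) = 1/((-2697 - √2*6*I) + 2*(-1791)*(4 + 1791)) = 1/((-2697 - 6*I*√2) + 2*(-1791)*1795) = 1/((-2697 - 6*I*√2) - 6429690) = 1/(-6432387 - 6*I*√2)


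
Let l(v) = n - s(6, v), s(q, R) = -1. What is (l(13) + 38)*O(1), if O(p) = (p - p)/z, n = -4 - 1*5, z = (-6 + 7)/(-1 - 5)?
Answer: 0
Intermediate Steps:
z = -⅙ (z = 1/(-6) = 1*(-⅙) = -⅙ ≈ -0.16667)
n = -9 (n = -4 - 5 = -9)
O(p) = 0 (O(p) = (p - p)/(-⅙) = 0*(-6) = 0)
l(v) = -8 (l(v) = -9 - 1*(-1) = -9 + 1 = -8)
(l(13) + 38)*O(1) = (-8 + 38)*0 = 30*0 = 0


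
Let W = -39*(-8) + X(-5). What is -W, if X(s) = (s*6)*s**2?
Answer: 438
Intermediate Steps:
X(s) = 6*s**3 (X(s) = (6*s)*s**2 = 6*s**3)
W = -438 (W = -39*(-8) + 6*(-5)**3 = 312 + 6*(-125) = 312 - 750 = -438)
-W = -1*(-438) = 438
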